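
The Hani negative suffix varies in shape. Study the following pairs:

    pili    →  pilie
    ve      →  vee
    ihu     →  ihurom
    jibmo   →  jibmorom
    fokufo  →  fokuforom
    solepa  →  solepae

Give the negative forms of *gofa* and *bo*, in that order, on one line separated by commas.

gofae, borom

Looking at the last vowel of each stem: -rom when the last vowel of the stem is a rounded vowel (*ihu*, *jibmo*, *fokufo*); -e when the last vowel of the stem is an unrounded vowel (*pili*, *ve*, *solepa*).
*gofa* — last vowel /a/ (an unrounded vowel) → -e → *gofae*.
*bo* — last vowel /o/ (a rounded vowel) → -rom → *borom*.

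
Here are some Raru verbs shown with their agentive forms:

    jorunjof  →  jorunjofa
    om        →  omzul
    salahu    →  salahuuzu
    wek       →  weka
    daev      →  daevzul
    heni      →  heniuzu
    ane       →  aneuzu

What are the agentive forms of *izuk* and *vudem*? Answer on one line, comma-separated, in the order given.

The alternation tracks the final sound of the stem — -a when the stem ends in a voiceless consonant (*jorunjof*, *wek*); -zul when the stem ends in a voiced consonant (*om*, *daev*); -uzu when the stem ends in a vowel (*salahu*, *heni*, *ane*).
*izuk*: final sound = /k/, a voiceless consonant → -a → *izuka*.
Since the final sound of *vudem* is /m/ (a voiced consonant), it takes -zul, giving *vudemzul*.

izuka, vudemzul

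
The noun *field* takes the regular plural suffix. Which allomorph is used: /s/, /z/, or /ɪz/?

/z/

The stem *field* ends in a voiced non-sibilant sound.
The plural suffix surfaces as /ɪz/ after sibilants, /s/ after other voiceless consonants, and /z/ after other voiced sounds.
So the plural -s on *field* is pronounced /z/.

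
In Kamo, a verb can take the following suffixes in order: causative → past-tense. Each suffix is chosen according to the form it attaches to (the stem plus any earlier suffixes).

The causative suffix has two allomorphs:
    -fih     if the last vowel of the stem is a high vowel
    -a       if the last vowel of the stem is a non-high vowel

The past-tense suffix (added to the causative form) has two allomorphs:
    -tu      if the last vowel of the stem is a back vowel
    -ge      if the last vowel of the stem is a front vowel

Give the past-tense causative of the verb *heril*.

The last vowel of *heril* is /i/, which is a high vowel, so the causative suffix is -fih, giving *herilfih*.
The causative form *herilfih*: last vowel = /i/, a front vowel → -ge → *herilfihge*.

herilfihge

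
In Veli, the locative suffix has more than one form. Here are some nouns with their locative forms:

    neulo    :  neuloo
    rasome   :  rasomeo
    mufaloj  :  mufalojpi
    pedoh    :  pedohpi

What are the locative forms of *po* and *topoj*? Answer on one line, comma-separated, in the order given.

poo, topojpi

Looking at the final sound of each stem: -pi when the stem ends in a consonant (*mufaloj*, *pedoh*); -o when the stem ends in a vowel (*neulo*, *rasome*).
*po* — final sound /o/ (a vowel) → -o → *poo*.
*topoj* — final sound /j/ (a consonant) → -pi → *topojpi*.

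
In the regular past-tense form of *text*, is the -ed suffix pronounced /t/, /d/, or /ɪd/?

The stem *text* ends in /t/ or /d/.
The -ed suffix is realized as /ɪd/ after /t, d/; as /t/ after other voiceless consonants; and as /d/ after other voiced sounds.
So -ed on *text* is pronounced /ɪd/.

/ɪd/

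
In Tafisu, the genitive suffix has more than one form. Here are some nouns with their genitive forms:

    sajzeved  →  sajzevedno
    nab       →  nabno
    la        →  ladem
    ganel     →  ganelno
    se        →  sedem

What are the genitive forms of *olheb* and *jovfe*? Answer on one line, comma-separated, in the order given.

The pattern is consonant vs. vowel: -no when the stem ends in a consonant (*sajzeved*, *nab*, *ganel*); -dem when the stem ends in a vowel (*la*, *se*).
*olheb* — final sound /b/ (a consonant) → -no → *olhebno*.
*jovfe* — final sound /e/ (a vowel) → -dem → *jovfedem*.

olhebno, jovfedem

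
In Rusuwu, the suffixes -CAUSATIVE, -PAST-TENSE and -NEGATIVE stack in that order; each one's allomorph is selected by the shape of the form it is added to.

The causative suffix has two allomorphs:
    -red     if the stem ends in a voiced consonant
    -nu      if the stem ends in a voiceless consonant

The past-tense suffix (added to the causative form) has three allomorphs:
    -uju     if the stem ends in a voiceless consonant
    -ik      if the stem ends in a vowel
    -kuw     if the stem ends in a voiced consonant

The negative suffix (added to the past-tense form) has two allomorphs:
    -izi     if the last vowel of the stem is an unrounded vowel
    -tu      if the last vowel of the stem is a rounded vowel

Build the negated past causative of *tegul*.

The final consonant of *tegul* is /l/, which is voiced, so the causative suffix is -red, giving *tegulred*.
The final sound of the causative form *tegulred* is /d/, which is a voiced consonant, so the past-tense suffix is -kuw, giving *tegulredkuw*.
The past-tense form *tegulredkuw* — last vowel /u/ (a rounded vowel) → -tu → *tegulredkuwtu*.

tegulredkuwtu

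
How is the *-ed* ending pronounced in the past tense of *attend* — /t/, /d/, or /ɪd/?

The stem *attend* ends in /t/ or /d/.
The -ed suffix is realized as /ɪd/ after /t, d/; as /t/ after other voiceless consonants; and as /d/ after other voiced sounds.
So -ed on *attend* is pronounced /ɪd/.

/ɪd/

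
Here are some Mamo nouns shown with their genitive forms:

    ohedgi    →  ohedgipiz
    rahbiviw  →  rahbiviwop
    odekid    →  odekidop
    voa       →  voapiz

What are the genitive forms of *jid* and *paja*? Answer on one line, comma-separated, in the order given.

The pattern is consonant vs. vowel: -op when the stem ends in a consonant (*rahbiviw*, *odekid*); -piz when the stem ends in a vowel (*ohedgi*, *voa*).
*jid* — final sound /d/ (a consonant) → -op → *jidop*.
*paja*: final sound = /a/, a vowel → -piz → *pajapiz*.

jidop, pajapiz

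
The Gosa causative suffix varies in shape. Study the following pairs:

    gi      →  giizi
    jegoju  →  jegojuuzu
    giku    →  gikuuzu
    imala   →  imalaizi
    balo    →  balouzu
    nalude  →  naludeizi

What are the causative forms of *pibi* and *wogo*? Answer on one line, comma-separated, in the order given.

pibiizi, wogouzu

The suffix is conditioned by the last vowel: -uzu when the last vowel of the stem is a rounded vowel (*jegoju*, *giku*, *balo*); -izi when the last vowel of the stem is an unrounded vowel (*gi*, *imala*, *nalude*).
The last vowel of *pibi* is /i/, which is an unrounded vowel, so the suffix is -izi, giving *pibiizi*.
*wogo*: last vowel = /o/, a rounded vowel → -uzu → *wogouzu*.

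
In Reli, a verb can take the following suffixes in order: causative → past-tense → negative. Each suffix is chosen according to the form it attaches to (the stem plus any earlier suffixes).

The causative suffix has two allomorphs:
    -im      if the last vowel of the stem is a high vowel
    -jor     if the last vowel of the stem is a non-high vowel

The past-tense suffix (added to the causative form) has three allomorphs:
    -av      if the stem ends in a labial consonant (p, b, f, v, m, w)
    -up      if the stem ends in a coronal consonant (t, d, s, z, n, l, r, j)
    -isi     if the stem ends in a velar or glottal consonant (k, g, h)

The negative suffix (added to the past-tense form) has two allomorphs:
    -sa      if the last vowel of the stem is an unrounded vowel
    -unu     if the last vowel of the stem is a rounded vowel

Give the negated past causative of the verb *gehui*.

*gehui*: last vowel = /i/, a high vowel → -im → *gehuiim*.
The causative form *gehuiim* — final consonant /m/ (labial) → -av → *gehuiimav*.
The last vowel of the past-tense form *gehuiimav* is /a/, which is an unrounded vowel, so the negative suffix is -sa, giving *gehuiimavsa*.

gehuiimavsa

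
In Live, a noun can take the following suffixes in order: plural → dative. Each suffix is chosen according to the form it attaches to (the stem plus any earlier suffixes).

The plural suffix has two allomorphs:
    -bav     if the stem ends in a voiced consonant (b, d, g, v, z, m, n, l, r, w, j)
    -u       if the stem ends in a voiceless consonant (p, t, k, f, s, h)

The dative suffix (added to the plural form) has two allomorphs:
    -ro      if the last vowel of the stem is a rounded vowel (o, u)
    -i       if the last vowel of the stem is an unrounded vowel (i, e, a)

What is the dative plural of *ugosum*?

ugosumbavi

*ugosum* — final consonant /m/ (voiced) → -bav → *ugosumbav*.
Since the last vowel of the plural form *ugosumbav* is /a/ (an unrounded vowel), it takes -i, giving *ugosumbavi*.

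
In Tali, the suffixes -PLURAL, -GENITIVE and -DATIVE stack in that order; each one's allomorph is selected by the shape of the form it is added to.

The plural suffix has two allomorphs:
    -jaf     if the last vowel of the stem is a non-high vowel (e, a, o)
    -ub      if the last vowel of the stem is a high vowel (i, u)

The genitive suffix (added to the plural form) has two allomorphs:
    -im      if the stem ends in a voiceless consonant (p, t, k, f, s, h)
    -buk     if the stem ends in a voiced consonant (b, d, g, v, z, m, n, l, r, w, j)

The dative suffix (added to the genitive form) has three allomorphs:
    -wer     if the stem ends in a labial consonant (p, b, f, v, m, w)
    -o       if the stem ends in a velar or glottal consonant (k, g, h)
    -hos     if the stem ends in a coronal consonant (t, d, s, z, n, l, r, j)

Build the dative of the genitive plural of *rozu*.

Since the last vowel of *rozu* is /u/ (a high vowel), it takes -ub, giving *rozuub*.
The final consonant of the plural form *rozuub* is /b/, which is voiced, so the genitive suffix is -buk, giving *rozuubbuk*.
The genitive form *rozuubbuk* — final consonant /k/ (velar/glottal) → -o → *rozuubbuko*.

rozuubbuko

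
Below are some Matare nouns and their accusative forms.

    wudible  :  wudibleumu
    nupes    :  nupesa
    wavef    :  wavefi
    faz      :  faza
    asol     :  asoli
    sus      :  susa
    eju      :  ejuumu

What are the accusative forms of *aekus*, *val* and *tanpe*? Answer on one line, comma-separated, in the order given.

aekusa, vali, tanpeumu

The alternation tracks the final sound of the stem — -a when the stem ends in a sibilant (*nupes*, *faz*, *sus*); -i when the stem ends in a non-sibilant consonant (*wavef*, *asol*); -umu when the stem ends in a vowel (*wudible*, *eju*).
*aekus*: final sound = /s/, a sibilant → -a → *aekusa*.
*val*: final sound = /l/, a non-sibilant consonant → -i → *vali*.
*tanpe*: final sound = /e/, a vowel → -umu → *tanpeumu*.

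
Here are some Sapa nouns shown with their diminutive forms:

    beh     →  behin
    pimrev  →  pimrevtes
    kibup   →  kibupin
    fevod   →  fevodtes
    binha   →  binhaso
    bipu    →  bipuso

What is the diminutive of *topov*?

The pattern is voicing of the final sound: -in when the stem ends in a voiceless consonant (*beh*, *kibup*); -tes when the stem ends in a voiced consonant (*pimrev*, *fevod*); -so when the stem ends in a vowel (*binha*, *bipu*).
*topov*: final sound = /v/, a voiced consonant → -tes → *topovtes*.

topovtes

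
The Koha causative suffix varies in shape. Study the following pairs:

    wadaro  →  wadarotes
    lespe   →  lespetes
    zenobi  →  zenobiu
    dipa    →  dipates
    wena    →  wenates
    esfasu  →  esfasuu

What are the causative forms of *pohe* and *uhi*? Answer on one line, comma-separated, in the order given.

pohetes, uhiu

The pattern is height harmony: -u when the last vowel of the stem is a high vowel (*zenobi*, *esfasu*); -tes when the last vowel of the stem is a non-high vowel (*wadaro*, *lespe*, *dipa*, *wena*).
*pohe*: last vowel = /e/, a non-high vowel → -tes → *pohetes*.
*uhi*: last vowel = /i/, a high vowel → -u → *uhiu*.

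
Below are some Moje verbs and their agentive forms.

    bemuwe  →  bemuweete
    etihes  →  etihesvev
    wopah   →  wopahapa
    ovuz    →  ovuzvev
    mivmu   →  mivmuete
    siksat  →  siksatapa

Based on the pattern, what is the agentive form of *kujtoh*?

The alternation tracks the final sound of the stem — -vev when the stem ends in a sibilant (*etihes*, *ovuz*); -apa when the stem ends in a non-sibilant consonant (*wopah*, *siksat*); -ete when the stem ends in a vowel (*bemuwe*, *mivmu*).
Since the final sound of *kujtoh* is /h/ (a non-sibilant consonant), it takes -apa, giving *kujtohapa*.

kujtohapa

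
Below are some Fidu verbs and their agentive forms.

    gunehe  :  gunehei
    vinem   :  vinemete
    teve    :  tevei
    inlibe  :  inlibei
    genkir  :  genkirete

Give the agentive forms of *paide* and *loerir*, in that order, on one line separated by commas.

The pattern is consonant vs. vowel: -ete when the stem ends in a consonant (*vinem*, *genkir*); -i when the stem ends in a vowel (*gunehe*, *teve*, *inlibe*).
*paide* — final sound /e/ (a vowel) → -i → *paidei*.
*loerir*: final sound = /r/, a consonant → -ete → *loerirete*.

paidei, loerirete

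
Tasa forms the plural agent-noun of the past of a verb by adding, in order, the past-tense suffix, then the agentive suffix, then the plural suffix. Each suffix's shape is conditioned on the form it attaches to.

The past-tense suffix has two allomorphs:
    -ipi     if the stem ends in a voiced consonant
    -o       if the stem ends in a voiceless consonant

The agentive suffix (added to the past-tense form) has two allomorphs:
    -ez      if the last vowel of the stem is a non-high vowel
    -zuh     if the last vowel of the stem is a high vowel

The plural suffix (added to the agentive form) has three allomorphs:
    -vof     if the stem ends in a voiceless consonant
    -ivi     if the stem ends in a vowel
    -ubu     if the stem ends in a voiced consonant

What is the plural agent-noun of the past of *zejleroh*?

zejlerohoezubu

Since the final consonant of *zejleroh* is /h/ (voiceless), it takes -o, giving *zejleroho*.
The past-tense form *zejleroho*: last vowel = /o/, a non-high vowel → -ez → *zejlerohoez*.
The final sound of the agentive form *zejlerohoez* is /z/, which is a voiced consonant, so the plural suffix is -ubu, giving *zejlerohoezubu*.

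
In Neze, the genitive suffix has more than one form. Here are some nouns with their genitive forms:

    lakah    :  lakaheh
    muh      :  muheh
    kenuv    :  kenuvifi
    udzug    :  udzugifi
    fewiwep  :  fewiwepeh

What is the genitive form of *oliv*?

olivifi

The suffix is conditioned by the final consonant: -eh when the stem ends in a voiceless consonant (*lakah*, *muh*, *fewiwep*); -ifi when the stem ends in a voiced consonant (*kenuv*, *udzug*).
Since the final consonant of *oliv* is /v/ (voiced), it takes -ifi, giving *olivifi*.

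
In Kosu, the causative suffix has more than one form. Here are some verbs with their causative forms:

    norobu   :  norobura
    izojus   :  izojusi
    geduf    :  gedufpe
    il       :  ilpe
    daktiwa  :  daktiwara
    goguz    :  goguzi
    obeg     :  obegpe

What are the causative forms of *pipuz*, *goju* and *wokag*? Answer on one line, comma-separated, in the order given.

Looking at the final sound of each stem: -i when the stem ends in a sibilant (*izojus*, *goguz*); -pe when the stem ends in a non-sibilant consonant (*geduf*, *il*, *obeg*); -ra when the stem ends in a vowel (*norobu*, *daktiwa*).
The final sound of *pipuz* is /z/, which is a sibilant, so the suffix is -i, giving *pipuzi*.
Since the final sound of *goju* is /u/ (a vowel), it takes -ra, giving *gojura*.
*wokag* — final sound /g/ (a non-sibilant consonant) → -pe → *wokagpe*.

pipuzi, gojura, wokagpe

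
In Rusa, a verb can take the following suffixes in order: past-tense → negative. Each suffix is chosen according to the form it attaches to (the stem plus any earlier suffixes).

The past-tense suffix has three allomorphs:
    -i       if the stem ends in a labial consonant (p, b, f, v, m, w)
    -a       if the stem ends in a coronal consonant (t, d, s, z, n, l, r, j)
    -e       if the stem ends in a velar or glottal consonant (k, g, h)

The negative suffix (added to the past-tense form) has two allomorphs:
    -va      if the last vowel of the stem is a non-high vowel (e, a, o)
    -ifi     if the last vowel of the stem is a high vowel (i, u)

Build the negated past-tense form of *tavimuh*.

tavimuheva

The final consonant of *tavimuh* is /h/, which is velar/glottal, so the past-tense suffix is -e, giving *tavimuhe*.
The last vowel of the past-tense form *tavimuhe* is /e/, which is a non-high vowel, so the negative suffix is -va, giving *tavimuheva*.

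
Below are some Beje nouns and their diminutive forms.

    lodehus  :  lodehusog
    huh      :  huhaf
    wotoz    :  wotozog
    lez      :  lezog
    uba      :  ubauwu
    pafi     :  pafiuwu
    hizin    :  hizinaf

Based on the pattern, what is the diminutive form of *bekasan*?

bekasanaf

The suffix is conditioned by the final sound: -og when the stem ends in a sibilant (*lodehus*, *wotoz*, *lez*); -af when the stem ends in a non-sibilant consonant (*huh*, *hizin*); -uwu when the stem ends in a vowel (*uba*, *pafi*).
*bekasan* — final sound /n/ (a non-sibilant consonant) → -af → *bekasanaf*.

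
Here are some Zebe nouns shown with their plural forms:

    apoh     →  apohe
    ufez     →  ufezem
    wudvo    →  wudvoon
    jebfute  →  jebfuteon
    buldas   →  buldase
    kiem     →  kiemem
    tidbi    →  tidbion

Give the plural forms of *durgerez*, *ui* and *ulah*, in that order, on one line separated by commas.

The suffix is conditioned by the final sound: -e when the stem ends in a voiceless consonant (*apoh*, *buldas*); -em when the stem ends in a voiced consonant (*ufez*, *kiem*); -on when the stem ends in a vowel (*wudvo*, *jebfute*, *tidbi*).
The final sound of *durgerez* is /z/, which is a voiced consonant, so the suffix is -em, giving *durgerezem*.
*ui* — final sound /i/ (a vowel) → -on → *uion*.
Since the final sound of *ulah* is /h/ (a voiceless consonant), it takes -e, giving *ulahe*.

durgerezem, uion, ulahe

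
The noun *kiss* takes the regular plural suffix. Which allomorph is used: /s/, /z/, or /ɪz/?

The stem *kiss* ends in a sibilant (/s, z, ʃ, ʒ, tʃ, dʒ/).
The plural suffix surfaces as /ɪz/ after sibilants, /s/ after other voiceless consonants, and /z/ after other voiced sounds.
So the plural -s on *kiss* is pronounced /ɪz/.

/ɪz/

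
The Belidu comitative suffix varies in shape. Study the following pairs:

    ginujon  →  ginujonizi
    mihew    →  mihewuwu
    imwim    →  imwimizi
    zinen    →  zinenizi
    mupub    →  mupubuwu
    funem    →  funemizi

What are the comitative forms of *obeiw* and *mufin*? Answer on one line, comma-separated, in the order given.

obeiwuwu, mufinizi

The suffix is conditioned by the final consonant: -izi when the stem ends in a nasal (*ginujon*, *imwim*, *zinen*, *funem*); -uwu when the stem ends in a non-nasal consonant (*mihew*, *mupub*).
*obeiw* — final consonant /w/ (non-nasal) → -uwu → *obeiwuwu*.
Since the final consonant of *mufin* is /n/ (a nasal), it takes -izi, giving *mufinizi*.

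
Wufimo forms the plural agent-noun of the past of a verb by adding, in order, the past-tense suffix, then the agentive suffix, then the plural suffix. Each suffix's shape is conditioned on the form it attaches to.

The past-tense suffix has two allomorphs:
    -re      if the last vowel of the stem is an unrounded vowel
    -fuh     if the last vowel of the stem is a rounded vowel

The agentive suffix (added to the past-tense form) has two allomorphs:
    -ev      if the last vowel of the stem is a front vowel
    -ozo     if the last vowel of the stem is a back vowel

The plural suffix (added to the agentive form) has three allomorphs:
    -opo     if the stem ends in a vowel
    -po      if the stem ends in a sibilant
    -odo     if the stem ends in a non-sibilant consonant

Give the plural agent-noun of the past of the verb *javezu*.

javezufuhozoopo

Since the last vowel of *javezu* is /u/ (a rounded vowel), it takes -fuh, giving *javezufuh*.
The past-tense form *javezufuh*: last vowel = /u/, a back vowel → -ozo → *javezufuhozo*.
The final sound of the agentive form *javezufuhozo* is /o/, which is a vowel, so the plural suffix is -opo, giving *javezufuhozoopo*.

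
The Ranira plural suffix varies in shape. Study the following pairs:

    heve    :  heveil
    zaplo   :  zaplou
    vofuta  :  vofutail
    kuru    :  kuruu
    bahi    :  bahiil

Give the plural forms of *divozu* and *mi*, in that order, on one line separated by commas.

divozuu, miil

The pattern is rounding harmony: -u when the last vowel of the stem is a rounded vowel (*zaplo*, *kuru*); -il when the last vowel of the stem is an unrounded vowel (*heve*, *vofuta*, *bahi*).
The last vowel of *divozu* is /u/, which is a rounded vowel, so the suffix is -u, giving *divozuu*.
The last vowel of *mi* is /i/, which is an unrounded vowel, so the suffix is -il, giving *miil*.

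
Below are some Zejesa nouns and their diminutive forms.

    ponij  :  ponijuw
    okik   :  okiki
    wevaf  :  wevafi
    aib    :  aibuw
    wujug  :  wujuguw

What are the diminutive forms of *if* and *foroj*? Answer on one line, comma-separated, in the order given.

ifi, forojuw

The pattern is voicing of the final consonant: -i when the stem ends in a voiceless consonant (*okik*, *wevaf*); -uw when the stem ends in a voiced consonant (*ponij*, *aib*, *wujug*).
The final consonant of *if* is /f/, which is voiceless, so the suffix is -i, giving *ifi*.
The final consonant of *foroj* is /j/, which is voiced, so the suffix is -uw, giving *forojuw*.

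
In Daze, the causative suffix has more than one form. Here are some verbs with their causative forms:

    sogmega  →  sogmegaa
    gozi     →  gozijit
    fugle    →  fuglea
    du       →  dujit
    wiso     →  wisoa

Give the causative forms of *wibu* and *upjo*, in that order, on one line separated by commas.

wibujit, upjoa

The pattern is height harmony: -jit when the last vowel of the stem is a high vowel (*gozi*, *du*); -a when the last vowel of the stem is a non-high vowel (*sogmega*, *fugle*, *wiso*).
*wibu* — last vowel /u/ (a high vowel) → -jit → *wibujit*.
The last vowel of *upjo* is /o/, which is a non-high vowel, so the suffix is -a, giving *upjoa*.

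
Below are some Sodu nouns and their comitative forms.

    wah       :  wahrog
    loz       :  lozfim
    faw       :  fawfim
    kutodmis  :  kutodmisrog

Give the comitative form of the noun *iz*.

The alternation tracks the final consonant of the stem — -rog when the stem ends in a voiceless consonant (*wah*, *kutodmis*); -fim when the stem ends in a voiced consonant (*loz*, *faw*).
Since the final consonant of *iz* is /z/ (voiced), it takes -fim, giving *izfim*.

izfim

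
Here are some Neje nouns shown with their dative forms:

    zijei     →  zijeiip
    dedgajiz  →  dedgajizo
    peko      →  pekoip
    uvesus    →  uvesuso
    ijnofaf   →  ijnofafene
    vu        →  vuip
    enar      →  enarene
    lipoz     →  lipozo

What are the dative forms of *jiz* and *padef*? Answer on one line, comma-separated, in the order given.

jizo, padefene

The suffix is conditioned by the final sound: -o when the stem ends in a sibilant (*dedgajiz*, *uvesus*, *lipoz*); -ene when the stem ends in a non-sibilant consonant (*ijnofaf*, *enar*); -ip when the stem ends in a vowel (*zijei*, *peko*, *vu*).
Since the final sound of *jiz* is /z/ (a sibilant), it takes -o, giving *jizo*.
*padef* — final sound /f/ (a non-sibilant consonant) → -ene → *padefene*.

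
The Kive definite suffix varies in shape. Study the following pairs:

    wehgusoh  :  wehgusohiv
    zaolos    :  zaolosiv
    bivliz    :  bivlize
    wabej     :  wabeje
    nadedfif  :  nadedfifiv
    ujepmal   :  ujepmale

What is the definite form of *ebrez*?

ebreze

The alternation tracks the final consonant of the stem — -iv when the stem ends in a voiceless consonant (*wehgusoh*, *zaolos*, *nadedfif*); -e when the stem ends in a voiced consonant (*bivliz*, *wabej*, *ujepmal*).
*ebrez*: final consonant = /z/, voiced → -e → *ebreze*.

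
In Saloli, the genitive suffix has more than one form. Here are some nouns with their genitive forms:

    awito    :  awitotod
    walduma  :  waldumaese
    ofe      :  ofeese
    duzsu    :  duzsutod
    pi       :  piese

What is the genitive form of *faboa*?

faboaese

The suffix is conditioned by the last vowel: -tod when the last vowel of the stem is a rounded vowel (*awito*, *duzsu*); -ese when the last vowel of the stem is an unrounded vowel (*walduma*, *ofe*, *pi*).
Since the last vowel of *faboa* is /a/ (an unrounded vowel), it takes -ese, giving *faboaese*.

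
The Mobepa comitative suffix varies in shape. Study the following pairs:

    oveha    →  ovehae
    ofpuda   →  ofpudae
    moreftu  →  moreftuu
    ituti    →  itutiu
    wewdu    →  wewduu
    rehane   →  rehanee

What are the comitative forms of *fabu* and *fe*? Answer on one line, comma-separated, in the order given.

The suffix is conditioned by the last vowel: -u when the last vowel of the stem is a high vowel (*moreftu*, *ituti*, *wewdu*); -e when the last vowel of the stem is a non-high vowel (*oveha*, *ofpuda*, *rehane*).
*fabu* — last vowel /u/ (a high vowel) → -u → *fabuu*.
The last vowel of *fe* is /e/, which is a non-high vowel, so the suffix is -e, giving *fee*.

fabuu, fee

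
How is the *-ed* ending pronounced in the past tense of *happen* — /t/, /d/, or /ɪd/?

The stem *happen* ends in a voiced sound other than /d/.
The -ed suffix is realized as /ɪd/ after /t, d/; as /t/ after other voiceless consonants; and as /d/ after other voiced sounds.
So -ed on *happen* is pronounced /d/.

/d/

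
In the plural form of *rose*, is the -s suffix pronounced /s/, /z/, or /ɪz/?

The stem *rose* ends in a sibilant (/s, z, ʃ, ʒ, tʃ, dʒ/).
The plural suffix surfaces as /ɪz/ after sibilants, /s/ after other voiceless consonants, and /z/ after other voiced sounds.
So the plural -s on *rose* is pronounced /ɪz/.

/ɪz/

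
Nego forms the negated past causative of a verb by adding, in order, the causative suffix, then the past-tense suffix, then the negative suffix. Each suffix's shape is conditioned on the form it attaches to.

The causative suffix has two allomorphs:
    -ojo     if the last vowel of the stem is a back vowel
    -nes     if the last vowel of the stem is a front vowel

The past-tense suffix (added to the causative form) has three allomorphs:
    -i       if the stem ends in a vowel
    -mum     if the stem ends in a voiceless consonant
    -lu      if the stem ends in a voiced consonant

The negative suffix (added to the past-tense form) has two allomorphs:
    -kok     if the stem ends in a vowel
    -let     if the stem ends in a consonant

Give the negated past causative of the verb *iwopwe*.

iwopwenesmumlet

*iwopwe* — last vowel /e/ (a front vowel) → -nes → *iwopwenes*.
The causative form *iwopwenes* — final sound /s/ (a voiceless consonant) → -mum → *iwopwenesmum*.
Since the final sound of the past-tense form *iwopwenesmum* is /m/ (a consonant), it takes -let, giving *iwopwenesmumlet*.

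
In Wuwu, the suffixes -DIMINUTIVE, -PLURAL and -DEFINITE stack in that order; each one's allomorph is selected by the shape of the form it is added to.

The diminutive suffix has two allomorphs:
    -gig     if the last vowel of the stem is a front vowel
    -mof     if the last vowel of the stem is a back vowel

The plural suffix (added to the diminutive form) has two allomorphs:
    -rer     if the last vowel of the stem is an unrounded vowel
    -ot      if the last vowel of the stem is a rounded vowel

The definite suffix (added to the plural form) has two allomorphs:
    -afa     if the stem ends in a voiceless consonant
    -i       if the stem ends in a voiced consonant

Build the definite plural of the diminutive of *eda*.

edamofotafa

*eda* — last vowel /a/ (a back vowel) → -mof → *edamof*.
Since the last vowel of the diminutive form *edamof* is /o/ (a rounded vowel), it takes -ot, giving *edamofot*.
The plural form *edamofot* — final consonant /t/ (voiceless) → -afa → *edamofotafa*.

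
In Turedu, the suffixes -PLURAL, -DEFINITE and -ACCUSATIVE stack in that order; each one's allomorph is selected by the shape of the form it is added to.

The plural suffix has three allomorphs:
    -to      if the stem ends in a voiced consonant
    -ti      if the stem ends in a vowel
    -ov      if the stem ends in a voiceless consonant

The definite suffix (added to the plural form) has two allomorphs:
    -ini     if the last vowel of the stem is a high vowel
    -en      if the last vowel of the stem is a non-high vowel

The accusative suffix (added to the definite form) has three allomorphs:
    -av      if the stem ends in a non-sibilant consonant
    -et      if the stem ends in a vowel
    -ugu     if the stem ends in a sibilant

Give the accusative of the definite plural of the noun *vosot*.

vosotovenav

The final sound of *vosot* is /t/, which is a voiceless consonant, so the plural suffix is -ov, giving *vosotov*.
The plural form *vosotov* — last vowel /o/ (a non-high vowel) → -en → *vosotoven*.
The definite form *vosotoven* — final sound /n/ (a non-sibilant consonant) → -av → *vosotovenav*.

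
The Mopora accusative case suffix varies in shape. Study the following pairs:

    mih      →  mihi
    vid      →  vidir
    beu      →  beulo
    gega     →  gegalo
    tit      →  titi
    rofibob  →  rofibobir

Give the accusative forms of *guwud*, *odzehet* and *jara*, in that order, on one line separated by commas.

guwudir, odzeheti, jaralo

The pattern is voicing of the final sound: -i when the stem ends in a voiceless consonant (*mih*, *tit*); -ir when the stem ends in a voiced consonant (*vid*, *rofibob*); -lo when the stem ends in a vowel (*beu*, *gega*).
The final sound of *guwud* is /d/, which is a voiced consonant, so the suffix is -ir, giving *guwudir*.
*odzehet* — final sound /t/ (a voiceless consonant) → -i → *odzeheti*.
The final sound of *jara* is /a/, which is a vowel, so the suffix is -lo, giving *jaralo*.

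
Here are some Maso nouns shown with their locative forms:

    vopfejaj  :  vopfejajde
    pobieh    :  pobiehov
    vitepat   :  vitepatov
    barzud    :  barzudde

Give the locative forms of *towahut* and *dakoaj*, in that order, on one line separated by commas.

The pattern is voicing of the final consonant: -ov when the stem ends in a voiceless consonant (*pobieh*, *vitepat*); -de when the stem ends in a voiced consonant (*vopfejaj*, *barzud*).
The final consonant of *towahut* is /t/, which is voiceless, so the suffix is -ov, giving *towahutov*.
*dakoaj* — final consonant /j/ (voiced) → -de → *dakoajde*.

towahutov, dakoajde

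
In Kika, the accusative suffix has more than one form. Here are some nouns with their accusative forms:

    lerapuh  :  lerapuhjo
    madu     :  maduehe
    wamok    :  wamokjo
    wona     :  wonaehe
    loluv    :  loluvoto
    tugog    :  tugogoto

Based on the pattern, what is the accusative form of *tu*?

The alternation tracks the final sound of the stem — -jo when the stem ends in a voiceless consonant (*lerapuh*, *wamok*); -oto when the stem ends in a voiced consonant (*loluv*, *tugog*); -ehe when the stem ends in a vowel (*madu*, *wona*).
The final sound of *tu* is /u/, which is a vowel, so the suffix is -ehe, giving *tuehe*.

tuehe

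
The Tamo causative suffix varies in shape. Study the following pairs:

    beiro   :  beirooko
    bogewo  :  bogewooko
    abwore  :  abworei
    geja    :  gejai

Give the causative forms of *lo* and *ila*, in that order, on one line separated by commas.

looko, ilai

The alternation tracks the last vowel of the stem — -oko when the last vowel of the stem is a rounded vowel (*beiro*, *bogewo*); -i when the last vowel of the stem is an unrounded vowel (*abwore*, *geja*).
Since the last vowel of *lo* is /o/ (a rounded vowel), it takes -oko, giving *looko*.
*ila*: last vowel = /a/, an unrounded vowel → -i → *ilai*.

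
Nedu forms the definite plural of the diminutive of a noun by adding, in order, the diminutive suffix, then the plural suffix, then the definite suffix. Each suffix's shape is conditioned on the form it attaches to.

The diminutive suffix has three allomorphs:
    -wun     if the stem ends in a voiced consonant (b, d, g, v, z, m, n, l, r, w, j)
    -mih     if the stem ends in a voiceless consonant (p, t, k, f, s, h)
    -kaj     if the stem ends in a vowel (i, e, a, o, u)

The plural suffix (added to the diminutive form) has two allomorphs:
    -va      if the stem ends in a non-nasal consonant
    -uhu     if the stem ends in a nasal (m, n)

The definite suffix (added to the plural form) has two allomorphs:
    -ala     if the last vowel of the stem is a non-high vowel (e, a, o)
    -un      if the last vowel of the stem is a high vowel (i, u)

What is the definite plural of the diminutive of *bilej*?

*bilej*: final sound = /j/, a voiced consonant → -wun → *bilejwun*.
The diminutive form *bilejwun*: final consonant = /n/, a nasal → -uhu → *bilejwunuhu*.
The last vowel of the plural form *bilejwunuhu* is /u/, which is a high vowel, so the definite suffix is -un, giving *bilejwunuhuun*.

bilejwunuhuun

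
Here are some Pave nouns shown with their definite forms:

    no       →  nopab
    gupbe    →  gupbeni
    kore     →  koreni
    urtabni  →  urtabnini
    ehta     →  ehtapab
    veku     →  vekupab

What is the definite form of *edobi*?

edobini

Looking at the last vowel of each stem: -ni when the last vowel of the stem is a front vowel (*gupbe*, *kore*, *urtabni*); -pab when the last vowel of the stem is a back vowel (*no*, *ehta*, *veku*).
The last vowel of *edobi* is /i/, which is a front vowel, so the suffix is -ni, giving *edobini*.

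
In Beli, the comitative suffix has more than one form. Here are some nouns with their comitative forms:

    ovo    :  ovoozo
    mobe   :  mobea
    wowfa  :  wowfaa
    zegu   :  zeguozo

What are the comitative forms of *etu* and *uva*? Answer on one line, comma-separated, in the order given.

etuozo, uvaa

The pattern is rounding harmony: -ozo when the last vowel of the stem is a rounded vowel (*ovo*, *zegu*); -a when the last vowel of the stem is an unrounded vowel (*mobe*, *wowfa*).
*etu* — last vowel /u/ (a rounded vowel) → -ozo → *etuozo*.
*uva*: last vowel = /a/, an unrounded vowel → -a → *uvaa*.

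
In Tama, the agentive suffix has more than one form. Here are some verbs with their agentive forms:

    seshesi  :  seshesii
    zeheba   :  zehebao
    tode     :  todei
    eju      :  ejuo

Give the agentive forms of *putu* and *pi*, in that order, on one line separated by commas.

putuo, pii

The pattern is front/back vowel harmony: -i when the last vowel of the stem is a front vowel (*seshesi*, *tode*); -o when the last vowel of the stem is a back vowel (*zeheba*, *eju*).
*putu* — last vowel /u/ (a back vowel) → -o → *putuo*.
*pi* — last vowel /i/ (a front vowel) → -i → *pii*.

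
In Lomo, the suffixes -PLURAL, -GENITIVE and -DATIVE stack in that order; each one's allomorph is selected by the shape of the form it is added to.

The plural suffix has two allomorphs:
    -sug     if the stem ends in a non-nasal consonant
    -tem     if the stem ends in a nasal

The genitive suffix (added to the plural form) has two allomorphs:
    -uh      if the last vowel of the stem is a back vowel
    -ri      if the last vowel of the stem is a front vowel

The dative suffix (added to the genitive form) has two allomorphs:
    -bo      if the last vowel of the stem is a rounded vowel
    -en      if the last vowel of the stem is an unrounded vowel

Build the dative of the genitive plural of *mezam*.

mezamtemrien

The final consonant of *mezam* is /m/, which is a nasal, so the plural suffix is -tem, giving *mezamtem*.
The plural form *mezamtem* — last vowel /e/ (a front vowel) → -ri → *mezamtemri*.
The genitive form *mezamtemri* — last vowel /i/ (an unrounded vowel) → -en → *mezamtemrien*.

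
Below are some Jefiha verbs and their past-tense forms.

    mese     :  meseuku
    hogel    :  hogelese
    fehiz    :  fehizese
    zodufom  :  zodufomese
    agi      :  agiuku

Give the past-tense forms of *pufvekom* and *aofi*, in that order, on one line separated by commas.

pufvekomese, aofiuku

The pattern is consonant vs. vowel: -ese when the stem ends in a consonant (*hogel*, *fehiz*, *zodufom*); -uku when the stem ends in a vowel (*mese*, *agi*).
*pufvekom* — final sound /m/ (a consonant) → -ese → *pufvekomese*.
Since the final sound of *aofi* is /i/ (a vowel), it takes -uku, giving *aofiuku*.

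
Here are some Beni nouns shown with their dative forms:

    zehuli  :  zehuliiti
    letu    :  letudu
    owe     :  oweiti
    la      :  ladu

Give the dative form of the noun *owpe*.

owpeiti

Looking at the last vowel of each stem: -iti when the last vowel of the stem is a front vowel (*zehuli*, *owe*); -du when the last vowel of the stem is a back vowel (*letu*, *la*).
The last vowel of *owpe* is /e/, which is a front vowel, so the suffix is -iti, giving *owpeiti*.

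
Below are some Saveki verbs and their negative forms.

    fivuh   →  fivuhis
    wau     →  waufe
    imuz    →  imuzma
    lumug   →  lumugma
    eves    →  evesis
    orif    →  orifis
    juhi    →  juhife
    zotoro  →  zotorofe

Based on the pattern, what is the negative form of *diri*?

dirife

Looking at the final sound of each stem: -is when the stem ends in a voiceless consonant (*fivuh*, *eves*, *orif*); -ma when the stem ends in a voiced consonant (*imuz*, *lumug*); -fe when the stem ends in a vowel (*wau*, *juhi*, *zotoro*).
*diri* — final sound /i/ (a vowel) → -fe → *dirife*.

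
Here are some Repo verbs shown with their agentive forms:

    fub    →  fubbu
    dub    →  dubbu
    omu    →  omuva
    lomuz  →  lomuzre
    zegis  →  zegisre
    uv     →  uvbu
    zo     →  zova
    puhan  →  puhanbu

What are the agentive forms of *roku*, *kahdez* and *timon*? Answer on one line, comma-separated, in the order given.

rokuva, kahdezre, timonbu

The alternation tracks the final sound of the stem — -re when the stem ends in a sibilant (*lomuz*, *zegis*); -bu when the stem ends in a non-sibilant consonant (*fub*, *dub*, *uv*, *puhan*); -va when the stem ends in a vowel (*omu*, *zo*).
Since the final sound of *roku* is /u/ (a vowel), it takes -va, giving *rokuva*.
*kahdez* — final sound /z/ (a sibilant) → -re → *kahdezre*.
*timon* — final sound /n/ (a non-sibilant consonant) → -bu → *timonbu*.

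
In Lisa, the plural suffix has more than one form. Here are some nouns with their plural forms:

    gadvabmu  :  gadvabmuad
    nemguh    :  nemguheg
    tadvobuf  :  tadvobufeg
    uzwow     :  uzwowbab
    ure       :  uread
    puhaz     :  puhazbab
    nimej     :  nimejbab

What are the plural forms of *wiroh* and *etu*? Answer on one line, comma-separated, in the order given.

wiroheg, etuad

The pattern is voicing of the final sound: -eg when the stem ends in a voiceless consonant (*nemguh*, *tadvobuf*); -bab when the stem ends in a voiced consonant (*uzwow*, *puhaz*, *nimej*); -ad when the stem ends in a vowel (*gadvabmu*, *ure*).
Since the final sound of *wiroh* is /h/ (a voiceless consonant), it takes -eg, giving *wiroheg*.
The final sound of *etu* is /u/, which is a vowel, so the suffix is -ad, giving *etuad*.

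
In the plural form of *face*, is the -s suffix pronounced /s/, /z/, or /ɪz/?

The stem *face* ends in a sibilant (/s, z, ʃ, ʒ, tʃ, dʒ/).
The plural suffix surfaces as /ɪz/ after sibilants, /s/ after other voiceless consonants, and /z/ after other voiced sounds.
So the plural -s on *face* is pronounced /ɪz/.

/ɪz/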